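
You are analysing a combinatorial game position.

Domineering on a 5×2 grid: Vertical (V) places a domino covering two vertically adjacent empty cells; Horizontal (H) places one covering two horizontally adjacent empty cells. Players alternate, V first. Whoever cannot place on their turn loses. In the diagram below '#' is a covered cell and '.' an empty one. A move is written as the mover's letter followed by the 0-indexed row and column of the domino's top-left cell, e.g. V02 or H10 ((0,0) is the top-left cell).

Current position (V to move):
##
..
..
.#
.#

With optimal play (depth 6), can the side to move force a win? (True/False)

p1 V@[##/../../.#/.#]: V10[##/#./#./.#/.#]+1* V11[##/.#/.#/.#/.#]+1 V20[##/../#./##/.#]-1 V30[##/../../##/##]-1
p2 H@[##/#./#./.#/.#] terminal -1; root [##/../../.#/.#] d6

V winning at [##/../../.#/.#]: True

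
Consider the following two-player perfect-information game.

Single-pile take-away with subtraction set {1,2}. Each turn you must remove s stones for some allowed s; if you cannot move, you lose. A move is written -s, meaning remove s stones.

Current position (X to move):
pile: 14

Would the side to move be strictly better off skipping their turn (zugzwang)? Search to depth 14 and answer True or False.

ply 1, X at 14 | -1=-1→13; -2=+1→12*
ply 2, O at 12 | -1=-1→11*; -2=-1→10
ply 3, X at 11 | -1=-1→10; -2=+1→9*
ply 4, O at 9 | -1=-1→8*; -2=-1→7
ply 5, X at 8 | -1=-1→7; -2=+1→6*
ply 6, O at 6 | -1=-1→5*; -2=-1→4
ply 7, X at 5 | -1=-1→4; -2=+1→3*
ply 8, O at 3 | -1=-1→2*; -2=-1→1
ply 9, X at 2 | -1=-1→1; -2=+1→0*
ply 10: 0 is terminal -1 (O); from 14 depth 14
pass branch (O moves first from the same position):
  | ply 1, O at 14 | -1=-1→13; -2=+1→12*
  | ply 2, X at 12 | -1=-1→11*; -2=-1→10
  | ply 3, O at 11 | -1=-1→10; -2=+1→9*
  | ply 4, X at 9 | -1=-1→8*; -2=-1→7
  | ply 5, O at 8 | -1=-1→7; -2=+1→6*
  | ply 6, X at 6 | -1=-1→5*; -2=-1→4
  | ply 7, O at 5 | -1=-1→4; -2=+1→3*
  | ply 8, X at 3 | -1=-1→2*; -2=-1→1
  | ply 9, O at 2 | -1=-1→1; -2=+1→0*
  | ply 10: 0 is terminal -1 (X); from 14 depth 14
X moving scores +1; X passing scores -1

zugzwang(14, X) = False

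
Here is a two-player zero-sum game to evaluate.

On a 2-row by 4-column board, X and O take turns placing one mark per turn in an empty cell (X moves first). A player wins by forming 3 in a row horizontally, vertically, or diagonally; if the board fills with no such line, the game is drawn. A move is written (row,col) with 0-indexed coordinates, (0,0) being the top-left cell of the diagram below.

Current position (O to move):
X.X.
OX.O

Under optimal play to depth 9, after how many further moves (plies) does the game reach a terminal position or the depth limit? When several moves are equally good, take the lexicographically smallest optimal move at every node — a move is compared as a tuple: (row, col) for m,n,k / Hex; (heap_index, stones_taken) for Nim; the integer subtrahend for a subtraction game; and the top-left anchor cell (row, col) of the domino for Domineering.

p1 O@[X.X./OX.O]: (0,1)[XOX./OX.O]+0* (0,3)[X.XO/OX.O]-1 (1,2)[X.X./OXOO]-1
p2 X@[XOX./OX.O]: (0,3)[XOXX/OX.O]+0* (1,2)[XOX./OXXO]+0
p3 O@[XOXX/OX.O]: (1,2)[XOXX/OXOO]+0*
p4 X@[XOXX/OXOO] terminal +0; root [X.X./OX.O] d9

PV length from [X.X./OX.O]: 3 plies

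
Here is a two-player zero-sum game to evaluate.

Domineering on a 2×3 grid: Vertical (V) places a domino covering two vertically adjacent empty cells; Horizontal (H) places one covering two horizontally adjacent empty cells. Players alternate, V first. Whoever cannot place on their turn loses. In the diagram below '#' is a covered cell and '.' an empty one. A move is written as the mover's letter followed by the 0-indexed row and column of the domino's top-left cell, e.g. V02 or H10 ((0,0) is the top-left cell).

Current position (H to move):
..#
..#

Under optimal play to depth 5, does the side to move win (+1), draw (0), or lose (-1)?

value(..#/..#, H) = +1

ply 1, H at ..#/..# | H00=+1→###/..#*; H10=+1→..#/###
ply 2: ###/..# is terminal -1 (V); from ..#/..# depth 5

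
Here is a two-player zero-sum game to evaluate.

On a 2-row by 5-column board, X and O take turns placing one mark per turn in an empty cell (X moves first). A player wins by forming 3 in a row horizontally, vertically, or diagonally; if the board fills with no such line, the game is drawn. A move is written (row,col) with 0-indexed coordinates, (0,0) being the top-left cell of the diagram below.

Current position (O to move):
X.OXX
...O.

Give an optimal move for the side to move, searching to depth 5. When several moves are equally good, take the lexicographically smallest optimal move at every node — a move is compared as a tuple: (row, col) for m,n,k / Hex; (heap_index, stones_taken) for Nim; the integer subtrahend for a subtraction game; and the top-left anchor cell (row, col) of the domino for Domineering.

ply 1, O at X.OXX/...O. | (0,1)=+0→XOOXX/...O.; (1,0)=+0→X.OXX/O..O.; (1,1)=+0→X.OXX/.O.O.; (1,2)=+1→X.OXX/..OO.*; (1,4)=+0→X.OXX/...OO
ply 2, X at X.OXX/..OO. | (0,1)=-1→XXOXX/..OO.*; (1,0)=-1→X.OXX/X.OO.; (1,1)=-1→X.OXX/.XOO.; (1,4)=-1→X.OXX/..OOX
ply 3, O at XXOXX/..OO. | (1,0)=+1→XXOXX/O.OO.*; (1,1)=+1→XXOXX/.OOO.; (1,4)=+1→XXOXX/..OOO
ply 4, X at XXOXX/O.OO. | (1,1)=-1→XXOXX/OXOO.*; (1,4)=-1→XXOXX/O.OOX
ply 5, O at XXOXX/OXOO. | (1,4)=+1→XXOXX/OXOOO*
ply 6: XXOXX/OXOOO is terminal -1 (X); from X.OXX/...O. depth 5

O's best at [X.OXX/...O.]: (1,2)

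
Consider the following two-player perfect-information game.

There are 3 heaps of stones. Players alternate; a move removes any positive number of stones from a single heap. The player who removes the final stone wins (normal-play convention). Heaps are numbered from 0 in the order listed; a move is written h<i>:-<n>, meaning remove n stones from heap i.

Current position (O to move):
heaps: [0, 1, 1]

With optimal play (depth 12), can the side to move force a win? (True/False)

ply 1, O at (0,1,1) | h1:-1=-1→(0,0,1)*; h2:-1=-1→(0,1,0)
ply 2, X at (0,0,1) | h2:-1=+1→(0,0,0)*
ply 3: (0,0,0) is terminal -1 (O); from (0,1,1) depth 12

O winning at [(0,1,1)]: False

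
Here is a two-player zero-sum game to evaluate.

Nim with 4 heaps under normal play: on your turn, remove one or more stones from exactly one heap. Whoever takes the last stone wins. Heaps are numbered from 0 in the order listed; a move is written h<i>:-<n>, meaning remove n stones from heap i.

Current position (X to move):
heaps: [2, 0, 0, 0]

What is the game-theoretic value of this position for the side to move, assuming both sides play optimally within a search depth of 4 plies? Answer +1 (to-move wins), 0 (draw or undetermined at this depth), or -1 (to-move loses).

value((2,0,0,0), X) = +1

p1 X@[(2,0,0,0)]: h0:-1[(1,0,0,0)]-1 h0:-2[(0,0,0,0)]+1*
p2 O@[(0,0,0,0)] terminal -1; root [(2,0,0,0)] d4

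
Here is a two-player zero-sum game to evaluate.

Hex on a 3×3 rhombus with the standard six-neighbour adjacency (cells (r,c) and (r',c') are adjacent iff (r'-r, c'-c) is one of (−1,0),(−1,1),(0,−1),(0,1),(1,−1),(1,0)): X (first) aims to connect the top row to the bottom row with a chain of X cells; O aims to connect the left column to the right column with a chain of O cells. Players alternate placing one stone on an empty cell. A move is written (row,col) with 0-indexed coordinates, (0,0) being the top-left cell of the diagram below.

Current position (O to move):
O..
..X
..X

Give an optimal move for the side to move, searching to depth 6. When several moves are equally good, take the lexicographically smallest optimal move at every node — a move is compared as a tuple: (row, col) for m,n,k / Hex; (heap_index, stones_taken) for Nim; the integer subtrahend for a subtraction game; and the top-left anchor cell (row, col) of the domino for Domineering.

p1 O@[O../..X/..X]: (0,1)[OO./..X/..X]-1 (0,2)[O.O/..X/..X]+1* (1,0)[O../O.X/..X]-1 (1,1)[O../.OX/..X]-1 (2,0)[O../..X/O.X]-1 (2,1)[O../..X/.OX]-1
p2 X@[O.O/..X/..X]: (0,1)[OXO/..X/..X]-1* (1,0)[O.O/X.X/..X]-1 (1,1)[O.O/.XX/..X]-1 (2,0)[O.O/..X/X.X]-1 (2,1)[O.O/..X/.XX]-1
p3 O@[OXO/..X/..X]: (1,0)[OXO/O.X/..X]-1 (1,1)[OXO/.OX/..X]+1* (2,0)[OXO/..X/O.X]-1 (2,1)[OXO/..X/.OX]-1
p4 X@[OXO/.OX/..X]: (1,0)[OXO/XOX/..X]-1* (2,0)[OXO/.OX/X.X]-1 (2,1)[OXO/.OX/.XX]-1
p5 O@[OXO/XOX/..X]: (2,0)[OXO/XOX/O.X]+1* (2,1)[OXO/XOX/.OX]-1
p6 X@[OXO/XOX/O.X] terminal -1; root [O../..X/..X] d6

O's best at [O../..X/..X]: (0,2)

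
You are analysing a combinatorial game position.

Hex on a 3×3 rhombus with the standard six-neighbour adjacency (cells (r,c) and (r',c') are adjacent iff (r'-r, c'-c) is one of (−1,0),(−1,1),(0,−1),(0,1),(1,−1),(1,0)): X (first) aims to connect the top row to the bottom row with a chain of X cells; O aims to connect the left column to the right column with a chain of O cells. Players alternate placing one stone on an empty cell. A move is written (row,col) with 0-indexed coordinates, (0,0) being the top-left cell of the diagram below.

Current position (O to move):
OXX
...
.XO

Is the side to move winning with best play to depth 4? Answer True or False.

O winning at [OXX/.../.XO]: False

[OXX/.../.XO] O move#1: (1,0):-1/OXX/O../.XO*, (1,1):-1/OXX/.O./.XO, (1,2):-1/OXX/..O/.XO, (2,0):-1/OXX/.../OXO
[OXX/O../.XO] X move#2: (1,1):+1/OXX/OX./.XO*, (1,2):+1/OXX/O.X/.XO, (2,0):+1/OXX/O../XXO
[OXX/OX./.XO] end (terminal -1, O#3); searched OXX/.../.XO to 4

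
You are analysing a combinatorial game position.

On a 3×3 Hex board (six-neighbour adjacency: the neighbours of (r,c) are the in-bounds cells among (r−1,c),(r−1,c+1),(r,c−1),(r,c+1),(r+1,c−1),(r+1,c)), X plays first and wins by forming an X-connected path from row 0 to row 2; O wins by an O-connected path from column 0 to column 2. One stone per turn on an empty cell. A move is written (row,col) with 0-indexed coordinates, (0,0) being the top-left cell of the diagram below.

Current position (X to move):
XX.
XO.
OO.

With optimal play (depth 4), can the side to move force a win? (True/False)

[XX./XO./OO.] X move#1: (0,2):-1/XXX/XO./OO.*, (1,2):-1/XX./XOX/OO., (2,2):-1/XX./XO./OOX
[XXX/XO./OO.] O move#2: (1,2):+1/XXX/XOO/OO.*, (2,2):+1/XXX/XO./OOO
[XXX/XOO/OO.] end (terminal -1, X#3); searched XX./XO./OO. to 4

X winning at [XX./XO./OO.]: False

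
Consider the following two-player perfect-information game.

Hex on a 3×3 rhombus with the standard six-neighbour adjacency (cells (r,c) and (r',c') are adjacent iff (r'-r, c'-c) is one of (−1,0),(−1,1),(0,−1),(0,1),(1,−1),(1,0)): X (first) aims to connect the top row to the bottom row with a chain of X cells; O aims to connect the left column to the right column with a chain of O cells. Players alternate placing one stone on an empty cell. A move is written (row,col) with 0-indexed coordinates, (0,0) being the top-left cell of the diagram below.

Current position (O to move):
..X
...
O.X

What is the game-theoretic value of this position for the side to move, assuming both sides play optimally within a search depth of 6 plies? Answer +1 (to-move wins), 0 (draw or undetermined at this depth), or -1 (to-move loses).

value(..X/.../O.X, O) = +1

ply 1, O at ..X/.../O.X | (0,0)=-1→O.X/.../O.X; (0,1)=-1→.OX/.../O.X; (1,0)=-1→..X/O../O.X; (1,1)=-1→..X/.O./O.X; (1,2)=+1→..X/..O/O.X*; (2,1)=-1→..X/.../OOX
ply 2, X at ..X/..O/O.X | (0,0)=-1→X.X/..O/O.X*; (0,1)=-1→.XX/..O/O.X; (1,0)=-1→..X/X.O/O.X; (1,1)=-1→..X/.XO/O.X; (2,1)=-1→..X/..O/OXX
ply 3, O at X.X/..O/O.X | (0,1)=+1→XOX/..O/O.X*; (1,0)=+1→X.X/O.O/O.X; (1,1)=+1→X.X/.OO/O.X; (2,1)=+1→X.X/..O/OOX
ply 4, X at XOX/..O/O.X | (1,0)=-1→XOX/X.O/O.X*; (1,1)=-1→XOX/.XO/O.X; (2,1)=-1→XOX/..O/OXX
ply 5, O at XOX/X.O/O.X | (1,1)=+1→XOX/XOO/O.X*; (2,1)=+1→XOX/X.O/OOX
ply 6: XOX/XOO/O.X is terminal -1 (X); from ..X/.../O.X depth 6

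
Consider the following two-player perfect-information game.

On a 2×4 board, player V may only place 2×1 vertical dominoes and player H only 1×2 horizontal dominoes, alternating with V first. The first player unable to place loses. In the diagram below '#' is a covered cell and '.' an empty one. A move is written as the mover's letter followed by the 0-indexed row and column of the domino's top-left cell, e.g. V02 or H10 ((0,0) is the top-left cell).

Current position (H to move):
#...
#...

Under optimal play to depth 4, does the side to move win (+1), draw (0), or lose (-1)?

value(#.../#..., H) = +1

ply 1, H at #.../#... | H01=+1→###./#...*; H02=+1→#.##/#...; H11=+1→#.../###.; H12=+1→#.../#.##
ply 2, V at ###./#... | V03=-1→####/#..#*
ply 3, H at ####/#..# | H11=+1→####/####*
ply 4: ####/#### is terminal -1 (V); from #.../#... depth 4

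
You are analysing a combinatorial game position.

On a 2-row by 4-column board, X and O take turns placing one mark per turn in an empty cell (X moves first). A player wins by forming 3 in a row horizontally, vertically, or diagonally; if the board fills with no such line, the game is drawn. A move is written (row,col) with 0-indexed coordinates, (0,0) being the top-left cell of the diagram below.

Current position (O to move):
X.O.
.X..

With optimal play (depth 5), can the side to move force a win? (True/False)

p1 O@[X.O./.X..]: (0,1)[XOO./.X..]+0* (0,3)[X.OO/.X..]+0 (1,0)[X.O./OX..]+0 (1,2)[X.O./.XO.]+0 (1,3)[X.O./.X.O]+0
p2 X@[XOO./.X..]: (0,3)[XOOX/.X..]+0* (1,0)[XOO./XX..]-1 (1,2)[XOO./.XX.]-1 (1,3)[XOO./.X.X]-1
p3 O@[XOOX/.X..]: (1,0)[XOOX/OX..]+0* (1,2)[XOOX/.XO.]+0 (1,3)[XOOX/.X.O]+0
p4 X@[XOOX/OX..]: (1,2)[XOOX/OXX.]+0* (1,3)[XOOX/OX.X]+0
p5 O@[XOOX/OXX.]: (1,3)[XOOX/OXXO]+0*
p6 X@[XOOX/OXXO] terminal +0; root [X.O./.X..] d5

O winning at [X.O./.X..]: False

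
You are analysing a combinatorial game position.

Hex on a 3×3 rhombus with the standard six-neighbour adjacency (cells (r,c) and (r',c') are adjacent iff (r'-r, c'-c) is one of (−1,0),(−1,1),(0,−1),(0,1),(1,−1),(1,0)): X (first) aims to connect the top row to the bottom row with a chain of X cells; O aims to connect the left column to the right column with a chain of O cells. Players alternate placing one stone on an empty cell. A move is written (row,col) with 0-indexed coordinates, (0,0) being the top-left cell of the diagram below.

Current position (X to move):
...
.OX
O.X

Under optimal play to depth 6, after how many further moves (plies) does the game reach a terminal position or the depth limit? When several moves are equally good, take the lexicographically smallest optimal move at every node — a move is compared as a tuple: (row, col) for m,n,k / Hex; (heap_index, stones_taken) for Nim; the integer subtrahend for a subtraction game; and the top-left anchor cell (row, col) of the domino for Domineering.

PV length from [.../.OX/O.X]: 1 ply

[.../.OX/O.X] X move#1: (0,0):-1/X../.OX/O.X, (0,1):-1/.X./.OX/O.X, (0,2):+1/..X/.OX/O.X*, (1,0):-1/.../XOX/O.X, (2,1):-1/.../.OX/OXX
[..X/.OX/O.X] end (terminal -1, O#2); searched .../.OX/O.X to 6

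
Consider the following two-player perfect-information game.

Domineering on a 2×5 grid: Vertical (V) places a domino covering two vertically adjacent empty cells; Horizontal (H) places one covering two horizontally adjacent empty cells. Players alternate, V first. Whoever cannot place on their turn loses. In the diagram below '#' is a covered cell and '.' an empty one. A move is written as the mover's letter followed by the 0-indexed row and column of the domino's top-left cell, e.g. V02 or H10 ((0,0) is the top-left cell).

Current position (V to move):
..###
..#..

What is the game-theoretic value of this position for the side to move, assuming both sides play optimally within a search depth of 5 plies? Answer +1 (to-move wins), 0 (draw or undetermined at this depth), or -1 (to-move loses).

value(..###/..#.., V) = +1

[..###/..#..] V move#1: V00:+1/#.###/#.#..*, V01:+1/.####/.##..
[#.###/#.#..] H move#2: H13:-1/#.###/#.###*
[#.###/#.###] V move#3: V01:+1/#####/#####*
[#####/#####] end (terminal -1, H#4); searched ..###/..#.. to 5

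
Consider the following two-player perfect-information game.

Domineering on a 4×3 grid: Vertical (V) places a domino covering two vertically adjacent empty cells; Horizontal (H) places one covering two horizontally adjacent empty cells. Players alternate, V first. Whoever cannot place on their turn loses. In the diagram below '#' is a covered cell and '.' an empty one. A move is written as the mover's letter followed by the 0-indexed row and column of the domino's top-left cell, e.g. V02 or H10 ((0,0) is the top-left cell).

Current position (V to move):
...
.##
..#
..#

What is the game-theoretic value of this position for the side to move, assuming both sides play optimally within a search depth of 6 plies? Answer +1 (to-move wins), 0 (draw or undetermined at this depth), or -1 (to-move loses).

[.../.##/..#/..#] V move#1: V00:-1/#../###/..#/..#, V10:-1/.../###/#.#/..#, V20:+1/.../.##/#.#/#.#*, V21:+1/.../.##/.##/.##
[.../.##/#.#/#.#] H move#2: H00:-1/##./.##/#.#/#.#*, H01:-1/.##/.##/#.#/#.#
[##./.##/#.#/#.#] V move#3: V21:+1/##./.##/###/###*
[##./.##/###/###] end (terminal -1, H#4); searched .../.##/..#/..# to 6

value(.../.##/..#/..#, V) = +1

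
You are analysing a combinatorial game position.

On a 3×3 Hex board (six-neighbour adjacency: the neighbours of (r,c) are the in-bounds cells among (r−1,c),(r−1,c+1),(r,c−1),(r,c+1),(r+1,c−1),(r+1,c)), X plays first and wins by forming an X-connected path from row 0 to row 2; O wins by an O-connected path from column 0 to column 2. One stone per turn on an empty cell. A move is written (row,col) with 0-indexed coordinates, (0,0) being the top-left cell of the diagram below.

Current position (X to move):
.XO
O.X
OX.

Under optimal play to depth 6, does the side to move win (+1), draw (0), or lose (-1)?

value(.XO/O.X/OX., X) = +1

[.XO/O.X/OX.] X move#1: (0,0):-1/XXO/O.X/OX., (1,1):+1/.XO/OXX/OX.*, (2,2):-1/.XO/O.X/OXX
[.XO/OXX/OX.] end (terminal -1, O#2); searched .XO/O.X/OX. to 6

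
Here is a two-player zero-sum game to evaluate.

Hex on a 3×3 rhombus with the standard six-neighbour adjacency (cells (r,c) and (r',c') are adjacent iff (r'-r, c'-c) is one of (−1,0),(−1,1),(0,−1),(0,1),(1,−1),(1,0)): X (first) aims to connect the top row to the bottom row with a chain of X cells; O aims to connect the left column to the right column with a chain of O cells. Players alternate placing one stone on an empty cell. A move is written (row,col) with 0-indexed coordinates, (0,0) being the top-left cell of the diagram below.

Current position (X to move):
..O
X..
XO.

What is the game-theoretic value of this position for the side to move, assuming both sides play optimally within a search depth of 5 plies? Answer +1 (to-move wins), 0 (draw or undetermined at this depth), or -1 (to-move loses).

value(..O/X../XO., X) = +1

ply 1, X at ..O/X../XO. | (0,0)=+1→X.O/X../XO.*; (0,1)=+1→.XO/X../XO.; (1,1)=+1→..O/XX./XO.; (1,2)=+1→..O/X.X/XO.; (2,2)=+1→..O/X../XOX
ply 2: X.O/X../XO. is terminal -1 (O); from ..O/X../XO. depth 5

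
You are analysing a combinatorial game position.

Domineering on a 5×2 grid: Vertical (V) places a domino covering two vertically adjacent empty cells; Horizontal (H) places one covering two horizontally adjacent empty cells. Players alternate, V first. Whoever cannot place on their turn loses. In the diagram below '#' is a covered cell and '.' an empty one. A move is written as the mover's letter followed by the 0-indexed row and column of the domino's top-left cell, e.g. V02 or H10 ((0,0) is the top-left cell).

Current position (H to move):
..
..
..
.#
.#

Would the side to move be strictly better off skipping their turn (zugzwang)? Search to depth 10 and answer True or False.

zugzwang(../../../.#/.#, H) = False

[../../../.#/.#] H move#1: H00:-1/##/../../.#/.#, H10:+1/../##/../.#/.#*, H20:-1/../../##/.#/.#
[../##/../.#/.#] V move#2: V20:-1/../##/#./##/.#*, V30:-1/../##/../##/##
[../##/#./##/.#] H move#3: H00:+1/##/##/#./##/.#*
[##/##/#./##/.#] end (terminal -1, V#4); searched ../../../.#/.# to 10
pass branch (V moves first from the same position):
  | [../../../.#/.#] V move#1: V00:+1/#./#./../.#/.#*, V01:+1/.#/.#/../.#/.#, V10:+1/../#./#./.#/.#, V11:+1/../.#/.#/.#/.#, V20:-1/../../#./##/.#, V30:-1/../../../##/##
  | [#./#./../.#/.#] H move#2: H20:-1/#./#./##/.#/.#*
  | [#./#./##/.#/.#] V move#3: V01:+1/##/##/##/.#/.#*, V30:+1/#./#./##/##/##
  | [##/##/##/.#/.#] end (terminal -1, H#4); searched ../../../.#/.# to 10
H moving scores +1; H passing scores -1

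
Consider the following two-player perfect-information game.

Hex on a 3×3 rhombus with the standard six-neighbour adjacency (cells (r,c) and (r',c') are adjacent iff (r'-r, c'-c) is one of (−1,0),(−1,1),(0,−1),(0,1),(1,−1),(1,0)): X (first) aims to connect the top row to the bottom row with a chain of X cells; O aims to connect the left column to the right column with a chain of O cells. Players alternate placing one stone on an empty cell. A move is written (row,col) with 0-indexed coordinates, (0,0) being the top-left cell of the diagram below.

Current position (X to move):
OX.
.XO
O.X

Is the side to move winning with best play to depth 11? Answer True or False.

X winning at [OX./.XO/O.X]: True

[OX./.XO/O.X] X move#1: (0,2):-1/OXX/.XO/O.X, (1,0):-1/OX./XXO/O.X, (2,1):+1/OX./.XO/OXX*
[OX./.XO/OXX] end (terminal -1, O#2); searched OX./.XO/O.X to 11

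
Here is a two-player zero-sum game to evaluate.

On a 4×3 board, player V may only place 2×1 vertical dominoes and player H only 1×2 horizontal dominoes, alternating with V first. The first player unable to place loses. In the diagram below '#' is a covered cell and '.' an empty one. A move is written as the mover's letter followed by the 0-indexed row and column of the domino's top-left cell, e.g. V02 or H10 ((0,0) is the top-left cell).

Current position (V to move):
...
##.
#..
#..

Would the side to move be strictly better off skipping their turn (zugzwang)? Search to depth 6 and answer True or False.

ply 1, V at .../##./#../#.. | V02=-1→..#/###/#../#..; V12=-1→.../###/#.#/#..; V21=+1→.../##./##./##.*; V22=+1→.../##./#.#/#.#
ply 2, H at .../##./##./##. | H00=-1→##./##./##./##.*; H01=-1→.##/##./##./##.
ply 3, V at ##./##./##./##. | V02=+1→###/###/##./##.*; V12=+1→##./###/###/##.; V22=+1→##./##./###/###
ply 4: ###/###/##./##. is terminal -1 (H); from .../##./#../#.. depth 6
pass branch (H moves first from the same position):
  | ply 1, H at .../##./#../#.. | H00=-1→##./##./#../#..; H01=-1→.##/##./#../#..; H21=+1→.../##./###/#..*; H31=+1→.../##./#../###
  | ply 2, V at .../##./###/#.. | V02=-1→..#/###/###/#..*
  | ply 3, H at ..#/###/###/#.. | H00=+1→###/###/###/#..*; H31=+1→..#/###/###/###
  | ply 4: ###/###/###/#.. is terminal -1 (V); from .../##./#../#.. depth 6
V moving scores +1; V passing scores -1

zugzwang(.../##./#../#.., V) = False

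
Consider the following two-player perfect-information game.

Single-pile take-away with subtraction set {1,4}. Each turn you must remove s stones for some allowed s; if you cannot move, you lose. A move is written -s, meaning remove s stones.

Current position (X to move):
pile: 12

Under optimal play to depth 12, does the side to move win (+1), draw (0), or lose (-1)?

[12] X move#1: -1:-1/11*, -4:-1/8
[11] O move#2: -1:+1/10*, -4:+1/7
[10] X move#3: -1:-1/9*, -4:-1/6
[9] O move#4: -1:-1/8, -4:+1/5*
[5] X move#5: -1:-1/4*, -4:-1/1
[4] O move#6: -1:-1/3, -4:+1/0*
[0] end (terminal -1, X#7); searched 12 to 12

value(12, X) = -1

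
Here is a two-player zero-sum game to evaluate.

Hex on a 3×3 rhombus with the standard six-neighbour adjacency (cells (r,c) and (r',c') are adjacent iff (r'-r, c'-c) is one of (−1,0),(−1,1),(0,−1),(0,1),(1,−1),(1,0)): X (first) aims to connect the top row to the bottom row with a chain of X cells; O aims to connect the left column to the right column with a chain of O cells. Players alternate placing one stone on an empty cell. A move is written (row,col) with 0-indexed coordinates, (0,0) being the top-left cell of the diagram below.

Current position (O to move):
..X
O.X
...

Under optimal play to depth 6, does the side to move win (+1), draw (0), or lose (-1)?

value(..X/O.X/..., O) = -1

p1 O@[..X/O.X/...]: (0,0)[O.X/O.X/...]-1* (0,1)[.OX/O.X/...]-1 (1,1)[..X/OOX/...]-1 (2,0)[..X/O.X/O..]-1 (2,1)[..X/O.X/.O.]-1 (2,2)[..X/O.X/..O]-1
p2 X@[O.X/O.X/...]: (0,1)[OXX/O.X/...]+1* (1,1)[O.X/OXX/...]+1 (2,0)[O.X/O.X/X..]+1 (2,1)[O.X/O.X/.X.]+1 (2,2)[O.X/O.X/..X]+1
p3 O@[OXX/O.X/...]: (1,1)[OXX/OOX/...]-1* (2,0)[OXX/O.X/O..]-1 (2,1)[OXX/O.X/.O.]-1 (2,2)[OXX/O.X/..O]-1
p4 X@[OXX/OOX/...]: (2,0)[OXX/OOX/X..]+1* (2,1)[OXX/OOX/.X.]+1 (2,2)[OXX/OOX/..X]+1
p5 O@[OXX/OOX/X..]: (2,1)[OXX/OOX/XO.]-1* (2,2)[OXX/OOX/X.O]-1
p6 X@[OXX/OOX/XO.]: (2,2)[OXX/OOX/XOX]+1*
p7 O@[OXX/OOX/XOX] terminal -1; root [..X/O.X/...] d6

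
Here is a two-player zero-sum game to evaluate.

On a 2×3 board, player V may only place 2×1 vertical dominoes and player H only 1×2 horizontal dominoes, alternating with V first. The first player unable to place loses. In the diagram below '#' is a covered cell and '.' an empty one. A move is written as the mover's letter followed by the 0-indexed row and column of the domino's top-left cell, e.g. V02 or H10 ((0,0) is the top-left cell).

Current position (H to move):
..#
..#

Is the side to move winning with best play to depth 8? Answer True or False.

H winning at [..#/..#]: True

ply 1, H at ..#/..# | H00=+1→###/..#*; H10=+1→..#/###
ply 2: ###/..# is terminal -1 (V); from ..#/..# depth 8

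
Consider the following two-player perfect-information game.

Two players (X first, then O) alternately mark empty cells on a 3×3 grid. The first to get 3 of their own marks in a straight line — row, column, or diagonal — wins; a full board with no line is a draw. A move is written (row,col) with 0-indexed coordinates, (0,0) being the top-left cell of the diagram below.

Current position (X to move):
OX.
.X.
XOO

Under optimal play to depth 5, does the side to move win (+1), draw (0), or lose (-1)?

value(OX./.X./XOO, X) = +1

ply 1, X at OX./.X./XOO | (0,2)=+1→OXX/.X./XOO*; (1,0)=+1→OX./XX./XOO; (1,2)=+1→OX./.XX/XOO
ply 2: OXX/.X./XOO is terminal -1 (O); from OX./.X./XOO depth 5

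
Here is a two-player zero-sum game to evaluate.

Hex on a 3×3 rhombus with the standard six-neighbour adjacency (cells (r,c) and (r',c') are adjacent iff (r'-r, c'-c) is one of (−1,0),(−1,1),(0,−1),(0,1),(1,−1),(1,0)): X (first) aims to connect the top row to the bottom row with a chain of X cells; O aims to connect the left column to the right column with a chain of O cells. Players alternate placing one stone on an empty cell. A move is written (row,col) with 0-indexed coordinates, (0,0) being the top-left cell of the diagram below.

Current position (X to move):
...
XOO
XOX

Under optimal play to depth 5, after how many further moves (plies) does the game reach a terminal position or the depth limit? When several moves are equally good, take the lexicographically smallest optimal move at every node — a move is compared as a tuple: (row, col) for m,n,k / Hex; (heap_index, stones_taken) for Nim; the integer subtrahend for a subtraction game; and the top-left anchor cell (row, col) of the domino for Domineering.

PV length from [.../XOO/XOX]: 1 ply

[.../XOO/XOX] X move#1: (0,0):+1/X../XOO/XOX*, (0,1):+1/.X./XOO/XOX, (0,2):+1/..X/XOO/XOX
[X../XOO/XOX] end (terminal -1, O#2); searched .../XOO/XOX to 5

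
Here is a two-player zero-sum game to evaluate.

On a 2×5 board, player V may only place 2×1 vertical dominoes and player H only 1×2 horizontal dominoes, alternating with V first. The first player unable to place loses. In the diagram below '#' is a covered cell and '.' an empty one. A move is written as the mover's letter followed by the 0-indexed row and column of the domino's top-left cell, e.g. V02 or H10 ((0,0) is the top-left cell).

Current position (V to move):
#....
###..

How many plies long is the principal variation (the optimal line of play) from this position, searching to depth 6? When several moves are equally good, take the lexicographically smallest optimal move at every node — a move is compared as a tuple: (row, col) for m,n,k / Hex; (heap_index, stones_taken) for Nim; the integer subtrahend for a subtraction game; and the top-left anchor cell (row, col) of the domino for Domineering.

PV length from [#..../###..]: 3 plies

[#..../###..] V move#1: V03:+1/#..#./####.*, V04:-1/#...#/###.#
[#..#./####.] H move#2: H01:-1/####./####.*
[####./####.] V move#3: V04:+1/#####/#####*
[#####/#####] end (terminal -1, H#4); searched #..../###.. to 6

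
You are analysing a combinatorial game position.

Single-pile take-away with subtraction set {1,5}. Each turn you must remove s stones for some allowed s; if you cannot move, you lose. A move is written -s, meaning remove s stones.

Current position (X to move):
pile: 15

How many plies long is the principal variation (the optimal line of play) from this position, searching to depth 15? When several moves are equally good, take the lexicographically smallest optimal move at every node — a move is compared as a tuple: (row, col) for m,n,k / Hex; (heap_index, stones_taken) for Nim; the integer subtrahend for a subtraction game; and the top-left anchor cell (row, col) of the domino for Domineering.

PV length from [15]: 15 plies

[15] X move#1: -1:+1/14*, -5:+1/10
[14] O move#2: -1:-1/13*, -5:-1/9
[13] X move#3: -1:+1/12*, -5:+1/8
[12] O move#4: -1:-1/11*, -5:-1/7
[11] X move#5: -1:+1/10*, -5:+1/6
[10] O move#6: -1:-1/9*, -5:-1/5
[9] X move#7: -1:+1/8*, -5:+1/4
[8] O move#8: -1:-1/7*, -5:-1/3
[7] X move#9: -1:+1/6*, -5:+1/2
[6] O move#10: -1:-1/5*, -5:-1/1
[5] X move#11: -1:+1/4*, -5:+1/0
[4] O move#12: -1:-1/3*
[3] X move#13: -1:+1/2*
[2] O move#14: -1:-1/1*
[1] X move#15: -1:+1/0*
[0] end (terminal -1, O#16); searched 15 to 15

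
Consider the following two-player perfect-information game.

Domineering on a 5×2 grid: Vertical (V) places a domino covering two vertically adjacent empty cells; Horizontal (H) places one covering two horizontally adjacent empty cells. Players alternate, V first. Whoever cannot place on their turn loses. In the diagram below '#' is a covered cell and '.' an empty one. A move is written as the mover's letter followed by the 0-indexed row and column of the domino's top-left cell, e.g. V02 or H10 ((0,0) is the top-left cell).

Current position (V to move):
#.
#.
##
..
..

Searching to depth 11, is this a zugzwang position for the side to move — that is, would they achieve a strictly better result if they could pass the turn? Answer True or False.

zugzwang(#./#./##/../.., V) = False

ply 1, V at #./#./##/../.. | V01=-1→##/##/##/../..; V30=+1→#./#./##/#./#.*; V31=+1→#./#./##/.#/.#
ply 2: #./#./##/#./#. is terminal -1 (H); from #./#./##/../.. depth 11
pass branch (H moves first from the same position):
  | ply 1, H at #./#./##/../.. | H30=+1→#./#./##/##/..*; H40=+1→#./#./##/../##
  | ply 2, V at #./#./##/##/.. | V01=-1→##/##/##/##/..*
  | ply 3, H at ##/##/##/##/.. | H40=+1→##/##/##/##/##*
  | ply 4: ##/##/##/##/## is terminal -1 (V); from #./#./##/../.. depth 11
V moving scores +1; V passing scores -1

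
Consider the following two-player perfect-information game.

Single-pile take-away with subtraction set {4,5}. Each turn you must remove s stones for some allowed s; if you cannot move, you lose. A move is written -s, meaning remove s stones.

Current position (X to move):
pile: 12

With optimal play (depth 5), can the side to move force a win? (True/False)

ply 1, X at 12 | -4=-1→8*; -5=-1→7
ply 2, O at 8 | -4=-1→4; -5=+1→3*
ply 3: 3 is terminal -1 (X); from 12 depth 5

X winning at [12]: False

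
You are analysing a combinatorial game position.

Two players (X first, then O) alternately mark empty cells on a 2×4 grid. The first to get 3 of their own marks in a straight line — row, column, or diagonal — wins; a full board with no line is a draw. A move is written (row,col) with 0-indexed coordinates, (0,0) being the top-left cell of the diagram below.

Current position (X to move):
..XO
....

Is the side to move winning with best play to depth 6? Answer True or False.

X winning at [..XO/....]: False

p1 X@[..XO/....]: (0,0)[X.XO/....]+0* (0,1)[.XXO/....]+0 (1,0)[..XO/X...]+0 (1,1)[..XO/.X..]+0 (1,2)[..XO/..X.]+0 (1,3)[..XO/...X]+0
p2 O@[X.XO/....]: (0,1)[XOXO/....]+0* (1,0)[X.XO/O...]-1 (1,1)[X.XO/.O..]-1 (1,2)[X.XO/..O.]-1 (1,3)[X.XO/...O]-1
p3 X@[XOXO/....]: (1,0)[XOXO/X...]+0* (1,1)[XOXO/.X..]+0 (1,2)[XOXO/..X.]+0 (1,3)[XOXO/...X]+0
p4 O@[XOXO/X...]: (1,1)[XOXO/XO..]+0* (1,2)[XOXO/X.O.]+0 (1,3)[XOXO/X..O]+0
p5 X@[XOXO/XO..]: (1,2)[XOXO/XOX.]+0* (1,3)[XOXO/XO.X]+0
p6 O@[XOXO/XOX.]: (1,3)[XOXO/XOXO]+0*
p7 X@[XOXO/XOXO] terminal +0; root [..XO/....] d6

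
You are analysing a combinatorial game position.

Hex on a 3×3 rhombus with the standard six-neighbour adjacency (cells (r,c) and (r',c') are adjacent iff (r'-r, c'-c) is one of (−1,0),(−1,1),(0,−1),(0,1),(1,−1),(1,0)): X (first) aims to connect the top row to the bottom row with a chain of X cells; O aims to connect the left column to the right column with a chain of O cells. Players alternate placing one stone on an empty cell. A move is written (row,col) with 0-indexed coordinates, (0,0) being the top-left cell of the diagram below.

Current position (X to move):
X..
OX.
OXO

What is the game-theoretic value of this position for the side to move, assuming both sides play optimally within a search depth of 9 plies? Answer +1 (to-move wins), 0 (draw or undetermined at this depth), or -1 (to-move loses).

ply 1, X at X../OX./OXO | (0,1)=+1→XX./OX./OXO*; (0,2)=+1→X.X/OX./OXO; (1,2)=+1→X../OXX/OXO
ply 2: XX./OX./OXO is terminal -1 (O); from X../OX./OXO depth 9

value(X../OX./OXO, X) = +1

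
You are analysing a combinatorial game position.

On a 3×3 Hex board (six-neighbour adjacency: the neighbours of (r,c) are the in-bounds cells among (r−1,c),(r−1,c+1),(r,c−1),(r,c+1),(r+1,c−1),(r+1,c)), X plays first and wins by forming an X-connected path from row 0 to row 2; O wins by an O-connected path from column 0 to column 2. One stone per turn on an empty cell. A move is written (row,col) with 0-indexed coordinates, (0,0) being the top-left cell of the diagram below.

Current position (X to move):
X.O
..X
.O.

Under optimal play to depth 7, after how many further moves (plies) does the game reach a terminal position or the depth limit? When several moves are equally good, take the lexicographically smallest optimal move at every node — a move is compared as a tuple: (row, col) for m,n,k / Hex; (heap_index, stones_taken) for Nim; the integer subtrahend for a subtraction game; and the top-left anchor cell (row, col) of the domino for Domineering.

PV length from [X.O/..X/.O.]: 5 plies

ply 1, X at X.O/..X/.O. | (0,1)=-1→XXO/..X/.O.; (1,0)=-1→X.O/X.X/.O.; (1,1)=+1→X.O/.XX/.O.*; (2,0)=-1→X.O/..X/XO.; (2,2)=-1→X.O/..X/.OX
ply 2, O at X.O/.XX/.O. | (0,1)=-1→XOO/.XX/.O.*; (1,0)=-1→X.O/OXX/.O.; (2,0)=-1→X.O/.XX/OO.; (2,2)=-1→X.O/.XX/.OO
ply 3, X at XOO/.XX/.O. | (1,0)=+1→XOO/XXX/.O.*; (2,0)=-1→XOO/.XX/XO.; (2,2)=-1→XOO/.XX/.OX
ply 4, O at XOO/XXX/.O. | (2,0)=-1→XOO/XXX/OO.*; (2,2)=-1→XOO/XXX/.OO
ply 5, X at XOO/XXX/OO. | (2,2)=+1→XOO/XXX/OOX*
ply 6: XOO/XXX/OOX is terminal -1 (O); from X.O/..X/.O. depth 7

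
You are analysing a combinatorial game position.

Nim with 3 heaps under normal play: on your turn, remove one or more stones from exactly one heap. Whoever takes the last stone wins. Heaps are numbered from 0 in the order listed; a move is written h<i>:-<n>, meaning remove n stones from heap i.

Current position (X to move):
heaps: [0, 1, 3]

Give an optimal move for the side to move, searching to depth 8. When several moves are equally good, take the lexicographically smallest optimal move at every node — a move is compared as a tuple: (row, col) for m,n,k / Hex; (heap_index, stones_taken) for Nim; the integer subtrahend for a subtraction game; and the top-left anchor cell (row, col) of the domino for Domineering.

p1 X@[(0,1,3)]: h1:-1[(0,0,3)]-1 h2:-1[(0,1,2)]-1 h2:-2[(0,1,1)]+1* h2:-3[(0,1,0)]-1
p2 O@[(0,1,1)]: h1:-1[(0,0,1)]-1* h2:-1[(0,1,0)]-1
p3 X@[(0,0,1)]: h2:-1[(0,0,0)]+1*
p4 O@[(0,0,0)] terminal -1; root [(0,1,3)] d8

X's best at [(0,1,3)]: h2:-2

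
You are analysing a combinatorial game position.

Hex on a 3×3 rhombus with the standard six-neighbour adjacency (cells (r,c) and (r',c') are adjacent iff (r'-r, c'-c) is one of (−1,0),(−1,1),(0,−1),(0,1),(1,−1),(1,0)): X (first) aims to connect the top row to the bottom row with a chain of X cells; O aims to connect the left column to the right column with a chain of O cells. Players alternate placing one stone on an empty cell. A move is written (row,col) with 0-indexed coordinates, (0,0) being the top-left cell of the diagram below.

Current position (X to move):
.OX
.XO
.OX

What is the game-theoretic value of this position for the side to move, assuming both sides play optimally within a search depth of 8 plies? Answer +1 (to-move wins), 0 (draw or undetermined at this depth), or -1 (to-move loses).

[.OX/.XO/.OX] X move#1: (0,0):-1/XOX/.XO/.OX, (1,0):-1/.OX/XXO/.OX, (2,0):+1/.OX/.XO/XOX*
[.OX/.XO/XOX] end (terminal -1, O#2); searched .OX/.XO/.OX to 8

value(.OX/.XO/.OX, X) = +1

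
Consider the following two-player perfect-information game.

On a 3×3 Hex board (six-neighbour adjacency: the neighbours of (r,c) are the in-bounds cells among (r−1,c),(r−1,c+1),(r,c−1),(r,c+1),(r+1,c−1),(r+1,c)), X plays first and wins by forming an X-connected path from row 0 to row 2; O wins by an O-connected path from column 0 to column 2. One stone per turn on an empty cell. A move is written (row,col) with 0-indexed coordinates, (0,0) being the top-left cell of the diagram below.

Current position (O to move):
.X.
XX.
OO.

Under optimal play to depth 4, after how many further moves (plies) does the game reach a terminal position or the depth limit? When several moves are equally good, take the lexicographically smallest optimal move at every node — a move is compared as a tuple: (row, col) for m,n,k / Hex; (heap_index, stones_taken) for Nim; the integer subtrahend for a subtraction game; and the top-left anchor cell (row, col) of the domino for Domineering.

ply 1, O at .X./XX./OO. | (0,0)=+1→OX./XX./OO.*; (0,2)=+1→.XO/XX./OO.; (1,2)=+1→.X./XXO/OO.; (2,2)=+1→.X./XX./OOO
ply 2, X at OX./XX./OO. | (0,2)=-1→OXX/XX./OO.*; (1,2)=-1→OX./XXX/OO.; (2,2)=-1→OX./XX./OOX
ply 3, O at OXX/XX./OO. | (1,2)=+1→OXX/XXO/OO.*; (2,2)=+1→OXX/XX./OOO
ply 4: OXX/XXO/OO. is terminal -1 (X); from .X./XX./OO. depth 4

PV length from [.X./XX./OO.]: 3 plies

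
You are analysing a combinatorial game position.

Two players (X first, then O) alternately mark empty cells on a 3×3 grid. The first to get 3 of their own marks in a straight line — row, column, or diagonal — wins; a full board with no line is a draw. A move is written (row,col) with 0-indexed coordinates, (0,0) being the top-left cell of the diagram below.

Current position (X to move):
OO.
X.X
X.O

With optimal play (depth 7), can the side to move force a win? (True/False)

X winning at [OO./X.X/X.O]: True

p1 X@[OO./X.X/X.O]: (0,2)[OOX/X.X/X.O]-1 (1,1)[OO./XXX/X.O]+1* (2,1)[OO./X.X/XXO]-1
p2 O@[OO./XXX/X.O] terminal -1; root [OO./X.X/X.O] d7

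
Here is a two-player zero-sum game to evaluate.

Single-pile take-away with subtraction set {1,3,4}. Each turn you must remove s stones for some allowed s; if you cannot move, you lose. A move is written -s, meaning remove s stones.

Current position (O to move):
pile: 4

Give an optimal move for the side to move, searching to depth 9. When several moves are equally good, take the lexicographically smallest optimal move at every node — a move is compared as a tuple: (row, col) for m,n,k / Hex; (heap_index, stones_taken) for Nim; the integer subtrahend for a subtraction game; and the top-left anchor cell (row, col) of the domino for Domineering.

[4] O move#1: -1:-1/3, -3:-1/1, -4:+1/0*
[0] end (terminal -1, X#2); searched 4 to 9

O's best at [4]: -4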